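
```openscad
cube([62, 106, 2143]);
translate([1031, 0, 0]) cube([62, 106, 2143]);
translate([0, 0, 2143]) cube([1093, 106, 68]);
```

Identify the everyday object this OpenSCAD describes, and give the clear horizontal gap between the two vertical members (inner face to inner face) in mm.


A door frame. The clear opening width is 969 mm.

Two 2143 mm tall posts with a header on top — a door frame. The left jamb is 62 mm wide at x = 0; the right jamb starts at x = 1031. The clear opening is 1031 − 62 = 969 mm.


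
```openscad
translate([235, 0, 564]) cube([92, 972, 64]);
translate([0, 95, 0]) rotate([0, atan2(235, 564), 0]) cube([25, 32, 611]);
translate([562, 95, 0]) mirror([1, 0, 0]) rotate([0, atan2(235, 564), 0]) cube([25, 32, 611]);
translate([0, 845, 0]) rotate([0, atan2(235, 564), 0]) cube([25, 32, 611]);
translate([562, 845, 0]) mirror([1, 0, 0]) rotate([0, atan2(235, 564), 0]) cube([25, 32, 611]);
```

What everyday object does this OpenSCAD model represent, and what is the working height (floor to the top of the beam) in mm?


A sawhorse. The overall height is 628 mm.

A beam across two mirrored pairs of raked legs — a sawhorse. The beam's underside is at z = 564 (matching the legs' vertical rise in atan2(235, 564)) and the beam is 64 mm tall, so its top is at 564 + 64 = 628 mm. The raked legs top out at the beam's underside, so that is the highest point.


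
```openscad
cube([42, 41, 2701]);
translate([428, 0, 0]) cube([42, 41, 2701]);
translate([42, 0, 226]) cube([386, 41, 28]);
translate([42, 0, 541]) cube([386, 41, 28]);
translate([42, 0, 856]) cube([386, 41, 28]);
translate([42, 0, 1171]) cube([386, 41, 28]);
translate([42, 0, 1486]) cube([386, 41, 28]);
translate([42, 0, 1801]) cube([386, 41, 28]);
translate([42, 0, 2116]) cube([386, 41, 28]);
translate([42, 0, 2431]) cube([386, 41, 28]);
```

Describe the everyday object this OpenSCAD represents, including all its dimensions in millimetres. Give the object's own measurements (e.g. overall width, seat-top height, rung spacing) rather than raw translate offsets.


A straight ladder. Two 42×41 mm vertical rails, 2701 mm tall, stand 470 mm apart (outside-to-outside) with their front faces coplanar on the −y side. 8 rungs, each 41 mm deep and 28 mm tall, span between the inner faces of the rails, front faces flush with the rails. The lowest rung's underside is at z = 226 mm and rungs are spaced 315 mm apart (underside to underside).


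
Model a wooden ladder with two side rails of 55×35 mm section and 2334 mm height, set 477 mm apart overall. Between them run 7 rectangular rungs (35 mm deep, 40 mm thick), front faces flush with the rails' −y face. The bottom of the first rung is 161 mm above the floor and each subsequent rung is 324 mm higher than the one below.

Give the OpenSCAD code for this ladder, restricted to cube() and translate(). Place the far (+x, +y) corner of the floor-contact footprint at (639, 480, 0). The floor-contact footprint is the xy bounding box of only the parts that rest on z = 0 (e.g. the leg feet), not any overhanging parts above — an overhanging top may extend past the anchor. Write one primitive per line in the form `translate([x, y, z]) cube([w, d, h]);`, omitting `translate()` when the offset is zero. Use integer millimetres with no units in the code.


translate([162, 445, 0]) cube([55, 35, 2334]);
translate([584, 445, 0]) cube([55, 35, 2334]);
translate([217, 445, 161]) cube([367, 35, 40]);
translate([217, 445, 485]) cube([367, 35, 40]);
translate([217, 445, 809]) cube([367, 35, 40]);
translate([217, 445, 1133]) cube([367, 35, 40]);
translate([217, 445, 1457]) cube([367, 35, 40]);
translate([217, 445, 1781]) cube([367, 35, 40]);
translate([217, 445, 2105]) cube([367, 35, 40]);


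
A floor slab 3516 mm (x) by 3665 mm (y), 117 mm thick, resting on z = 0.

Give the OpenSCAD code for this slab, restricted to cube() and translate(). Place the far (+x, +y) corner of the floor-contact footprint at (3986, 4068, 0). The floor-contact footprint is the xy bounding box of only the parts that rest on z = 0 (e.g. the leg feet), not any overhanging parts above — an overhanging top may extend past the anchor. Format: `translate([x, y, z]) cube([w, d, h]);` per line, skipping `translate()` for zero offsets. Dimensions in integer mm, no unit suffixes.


translate([470, 403, 0]) cube([3516, 3665, 117]);


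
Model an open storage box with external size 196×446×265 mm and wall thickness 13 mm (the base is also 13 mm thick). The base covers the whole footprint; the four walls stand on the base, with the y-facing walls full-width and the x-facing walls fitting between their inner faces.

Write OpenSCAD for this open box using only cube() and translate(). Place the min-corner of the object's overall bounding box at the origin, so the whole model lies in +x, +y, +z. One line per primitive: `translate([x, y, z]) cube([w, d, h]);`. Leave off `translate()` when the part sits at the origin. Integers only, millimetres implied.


cube([196, 446, 13]);
translate([0, 0, 13]) cube([196, 13, 252]);
translate([0, 433, 13]) cube([196, 13, 252]);
translate([0, 13, 13]) cube([13, 420, 252]);
translate([183, 13, 13]) cube([13, 420, 252]);


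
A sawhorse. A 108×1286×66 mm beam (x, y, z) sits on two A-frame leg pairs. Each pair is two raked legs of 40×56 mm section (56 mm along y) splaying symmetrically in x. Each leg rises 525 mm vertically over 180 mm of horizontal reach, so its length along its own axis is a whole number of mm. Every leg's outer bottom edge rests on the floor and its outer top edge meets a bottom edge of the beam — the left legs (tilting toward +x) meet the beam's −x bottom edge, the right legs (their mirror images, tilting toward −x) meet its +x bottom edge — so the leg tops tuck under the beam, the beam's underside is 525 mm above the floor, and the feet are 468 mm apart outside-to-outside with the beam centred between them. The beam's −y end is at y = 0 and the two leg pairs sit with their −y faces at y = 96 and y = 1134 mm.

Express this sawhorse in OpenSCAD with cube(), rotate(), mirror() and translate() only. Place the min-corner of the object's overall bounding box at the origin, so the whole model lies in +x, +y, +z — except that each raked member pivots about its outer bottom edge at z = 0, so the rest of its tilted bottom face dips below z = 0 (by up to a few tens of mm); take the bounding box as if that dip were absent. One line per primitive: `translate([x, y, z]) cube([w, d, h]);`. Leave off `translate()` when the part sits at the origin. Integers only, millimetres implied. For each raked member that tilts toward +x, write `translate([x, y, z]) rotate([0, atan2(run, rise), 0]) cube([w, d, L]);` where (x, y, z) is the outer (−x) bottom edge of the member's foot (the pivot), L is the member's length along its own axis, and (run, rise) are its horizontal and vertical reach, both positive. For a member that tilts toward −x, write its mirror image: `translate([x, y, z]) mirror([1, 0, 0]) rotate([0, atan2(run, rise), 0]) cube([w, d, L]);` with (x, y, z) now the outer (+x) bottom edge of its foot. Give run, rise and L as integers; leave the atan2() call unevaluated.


translate([180, 0, 525]) cube([108, 1286, 66]);
translate([0, 96, 0]) rotate([0, atan2(180, 525), 0]) cube([40, 56, 555]);
translate([468, 96, 0]) mirror([1, 0, 0]) rotate([0, atan2(180, 525), 0]) cube([40, 56, 555]);
translate([0, 1134, 0]) rotate([0, atan2(180, 525), 0]) cube([40, 56, 555]);
translate([468, 1134, 0]) mirror([1, 0, 0]) rotate([0, atan2(180, 525), 0]) cube([40, 56, 555]);


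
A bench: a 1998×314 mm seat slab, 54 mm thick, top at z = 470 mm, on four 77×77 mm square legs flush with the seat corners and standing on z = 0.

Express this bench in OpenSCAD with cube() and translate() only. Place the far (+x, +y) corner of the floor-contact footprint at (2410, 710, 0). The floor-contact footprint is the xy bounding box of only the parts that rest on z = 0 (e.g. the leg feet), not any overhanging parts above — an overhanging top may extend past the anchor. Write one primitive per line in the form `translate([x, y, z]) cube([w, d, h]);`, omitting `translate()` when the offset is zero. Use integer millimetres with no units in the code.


translate([412, 396, 416]) cube([1998, 314, 54]);
translate([412, 396, 0]) cube([77, 77, 416]);
translate([412, 633, 0]) cube([77, 77, 416]);
translate([2333, 396, 0]) cube([77, 77, 416]);
translate([2333, 633, 0]) cube([77, 77, 416]);


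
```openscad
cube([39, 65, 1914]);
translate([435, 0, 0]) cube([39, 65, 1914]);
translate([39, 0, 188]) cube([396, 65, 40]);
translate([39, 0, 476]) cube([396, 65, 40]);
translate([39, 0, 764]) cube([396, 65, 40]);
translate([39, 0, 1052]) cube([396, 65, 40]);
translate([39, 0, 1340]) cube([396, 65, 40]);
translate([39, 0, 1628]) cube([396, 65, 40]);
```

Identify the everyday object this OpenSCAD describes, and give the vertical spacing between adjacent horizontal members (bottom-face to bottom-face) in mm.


A ladder. The rung spacing is 288 mm.

Two tall 39×65 posts with 6 short bars between them — a ladder. Adjacent rungs sit at z = 188 and z = 476, so the spacing is 476 − 188 = 288 mm.


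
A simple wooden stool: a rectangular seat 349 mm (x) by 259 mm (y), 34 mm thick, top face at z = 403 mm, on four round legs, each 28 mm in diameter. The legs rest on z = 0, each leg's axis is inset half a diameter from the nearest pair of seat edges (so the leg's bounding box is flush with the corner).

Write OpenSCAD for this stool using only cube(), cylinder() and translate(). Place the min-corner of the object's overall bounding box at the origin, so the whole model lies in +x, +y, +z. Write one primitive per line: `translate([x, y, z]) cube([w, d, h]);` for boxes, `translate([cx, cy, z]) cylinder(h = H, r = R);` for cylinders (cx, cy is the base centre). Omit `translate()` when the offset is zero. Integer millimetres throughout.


// leg_h = 403 - 34 = 369
translate([0, 0, 369]) cube([349, 259, 34]);
translate([14, 14, 0]) cylinder(h = 369, r = 14);
translate([335, 14, 0]) cylinder(h = 369, r = 14);
translate([14, 245, 0]) cylinder(h = 369, r = 14);
translate([335, 245, 0]) cylinder(h = 369, r = 14);


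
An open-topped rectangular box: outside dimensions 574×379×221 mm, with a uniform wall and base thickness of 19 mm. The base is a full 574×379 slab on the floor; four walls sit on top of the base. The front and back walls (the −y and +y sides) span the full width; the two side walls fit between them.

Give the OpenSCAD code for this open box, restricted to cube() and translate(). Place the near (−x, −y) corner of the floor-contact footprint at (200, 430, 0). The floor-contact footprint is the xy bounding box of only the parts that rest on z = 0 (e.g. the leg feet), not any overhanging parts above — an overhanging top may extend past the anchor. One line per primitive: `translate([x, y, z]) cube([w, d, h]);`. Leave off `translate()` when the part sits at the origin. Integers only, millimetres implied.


translate([200, 430, 0]) cube([574, 379, 19]);
translate([200, 430, 19]) cube([574, 19, 202]);
translate([200, 790, 19]) cube([574, 19, 202]);
translate([200, 449, 19]) cube([19, 341, 202]);
translate([755, 449, 19]) cube([19, 341, 202]);


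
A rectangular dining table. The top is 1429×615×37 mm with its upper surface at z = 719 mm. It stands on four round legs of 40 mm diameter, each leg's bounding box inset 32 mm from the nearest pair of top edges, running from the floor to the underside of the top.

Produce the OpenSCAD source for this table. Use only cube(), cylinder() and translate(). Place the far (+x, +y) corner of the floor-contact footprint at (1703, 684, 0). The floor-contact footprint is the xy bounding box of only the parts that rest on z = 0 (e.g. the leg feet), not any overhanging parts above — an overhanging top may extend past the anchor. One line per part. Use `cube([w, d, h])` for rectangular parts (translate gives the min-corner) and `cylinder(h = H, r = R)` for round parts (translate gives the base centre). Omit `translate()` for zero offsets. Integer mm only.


translate([306, 101, 682]) cube([1429, 615, 37]);
translate([358, 153, 0]) cylinder(h = 682, r = 20);
translate([1683, 153, 0]) cylinder(h = 682, r = 20);
translate([358, 664, 0]) cylinder(h = 682, r = 20);
translate([1683, 664, 0]) cylinder(h = 682, r = 20);


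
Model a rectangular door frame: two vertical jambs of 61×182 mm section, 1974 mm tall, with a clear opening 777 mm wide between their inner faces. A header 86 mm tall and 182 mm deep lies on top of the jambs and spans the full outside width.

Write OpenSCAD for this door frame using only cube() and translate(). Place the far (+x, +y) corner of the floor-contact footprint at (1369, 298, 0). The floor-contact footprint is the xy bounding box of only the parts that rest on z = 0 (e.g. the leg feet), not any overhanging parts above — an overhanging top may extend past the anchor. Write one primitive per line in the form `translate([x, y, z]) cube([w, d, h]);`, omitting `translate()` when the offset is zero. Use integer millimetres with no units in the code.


translate([470, 116, 0]) cube([61, 182, 1974]);
translate([1308, 116, 0]) cube([61, 182, 1974]);
translate([470, 116, 1974]) cube([899, 182, 86]);


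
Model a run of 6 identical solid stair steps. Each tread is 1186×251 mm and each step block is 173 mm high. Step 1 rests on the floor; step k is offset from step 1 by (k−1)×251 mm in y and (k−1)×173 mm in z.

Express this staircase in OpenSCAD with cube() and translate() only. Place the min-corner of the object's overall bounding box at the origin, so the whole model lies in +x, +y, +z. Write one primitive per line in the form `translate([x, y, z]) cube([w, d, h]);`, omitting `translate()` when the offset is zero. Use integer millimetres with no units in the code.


cube([1186, 251, 173]);
translate([0, 251, 173]) cube([1186, 251, 173]);
translate([0, 502, 346]) cube([1186, 251, 173]);
translate([0, 753, 519]) cube([1186, 251, 173]);
translate([0, 1004, 692]) cube([1186, 251, 173]);
translate([0, 1255, 865]) cube([1186, 251, 173]);


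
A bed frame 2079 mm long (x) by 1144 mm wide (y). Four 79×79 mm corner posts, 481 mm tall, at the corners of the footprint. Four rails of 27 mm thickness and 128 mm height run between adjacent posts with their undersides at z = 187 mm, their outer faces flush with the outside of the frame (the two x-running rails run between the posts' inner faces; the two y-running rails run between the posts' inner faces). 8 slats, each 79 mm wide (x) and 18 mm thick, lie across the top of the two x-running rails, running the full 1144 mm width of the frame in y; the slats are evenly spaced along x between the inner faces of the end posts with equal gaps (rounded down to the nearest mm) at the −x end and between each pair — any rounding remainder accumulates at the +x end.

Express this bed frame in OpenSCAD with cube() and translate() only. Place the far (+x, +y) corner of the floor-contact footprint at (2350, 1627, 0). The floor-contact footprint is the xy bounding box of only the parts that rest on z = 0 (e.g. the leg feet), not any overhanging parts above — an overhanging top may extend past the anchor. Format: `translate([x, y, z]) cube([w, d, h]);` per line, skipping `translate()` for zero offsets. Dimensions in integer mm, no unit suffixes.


translate([271, 483, 0]) cube([79, 79, 481]);
translate([271, 1548, 0]) cube([79, 79, 481]);
translate([2271, 483, 0]) cube([79, 79, 481]);
translate([2271, 1548, 0]) cube([79, 79, 481]);
translate([350, 483, 187]) cube([1921, 27, 128]);
translate([350, 1600, 187]) cube([1921, 27, 128]);
translate([271, 562, 187]) cube([27, 986, 128]);
translate([2323, 562, 187]) cube([27, 986, 128]);
translate([493, 483, 315]) cube([79, 1144, 18]);
translate([715, 483, 315]) cube([79, 1144, 18]);
translate([937, 483, 315]) cube([79, 1144, 18]);
translate([1159, 483, 315]) cube([79, 1144, 18]);
translate([1381, 483, 315]) cube([79, 1144, 18]);
translate([1603, 483, 315]) cube([79, 1144, 18]);
translate([1825, 483, 315]) cube([79, 1144, 18]);
translate([2047, 483, 315]) cube([79, 1144, 18]);


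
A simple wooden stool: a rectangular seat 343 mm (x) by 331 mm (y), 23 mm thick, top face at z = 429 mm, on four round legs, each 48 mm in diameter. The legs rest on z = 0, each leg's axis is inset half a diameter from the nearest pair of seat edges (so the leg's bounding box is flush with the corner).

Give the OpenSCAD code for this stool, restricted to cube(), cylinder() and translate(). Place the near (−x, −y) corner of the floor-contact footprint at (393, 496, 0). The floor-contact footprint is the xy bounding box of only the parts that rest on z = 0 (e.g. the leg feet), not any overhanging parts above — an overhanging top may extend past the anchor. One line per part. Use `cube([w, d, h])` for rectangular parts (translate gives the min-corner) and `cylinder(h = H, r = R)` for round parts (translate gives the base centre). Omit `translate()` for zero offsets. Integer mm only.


translate([393, 496, 406]) cube([343, 331, 23]);
translate([417, 520, 0]) cylinder(h = 406, r = 24);
translate([712, 520, 0]) cylinder(h = 406, r = 24);
translate([417, 803, 0]) cylinder(h = 406, r = 24);
translate([712, 803, 0]) cylinder(h = 406, r = 24);


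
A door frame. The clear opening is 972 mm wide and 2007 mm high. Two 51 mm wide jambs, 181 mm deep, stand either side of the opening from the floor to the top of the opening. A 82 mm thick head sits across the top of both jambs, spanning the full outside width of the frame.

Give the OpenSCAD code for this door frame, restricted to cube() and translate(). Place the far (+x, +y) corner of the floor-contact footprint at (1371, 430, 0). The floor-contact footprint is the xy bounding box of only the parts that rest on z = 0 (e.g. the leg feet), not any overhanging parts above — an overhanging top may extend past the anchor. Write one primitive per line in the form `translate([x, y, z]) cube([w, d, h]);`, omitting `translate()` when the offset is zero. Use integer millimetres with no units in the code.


translate([297, 249, 0]) cube([51, 181, 2007]);
translate([1320, 249, 0]) cube([51, 181, 2007]);
translate([297, 249, 2007]) cube([1074, 181, 82]);


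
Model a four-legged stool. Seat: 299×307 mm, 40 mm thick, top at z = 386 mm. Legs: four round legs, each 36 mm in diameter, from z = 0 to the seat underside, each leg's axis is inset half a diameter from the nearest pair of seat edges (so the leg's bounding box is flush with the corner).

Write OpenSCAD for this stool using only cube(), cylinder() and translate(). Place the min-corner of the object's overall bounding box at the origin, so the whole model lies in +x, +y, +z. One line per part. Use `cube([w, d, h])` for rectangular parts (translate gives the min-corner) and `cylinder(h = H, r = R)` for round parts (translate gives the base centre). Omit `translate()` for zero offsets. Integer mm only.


// leg_h = 386 - 40 = 346
translate([0, 0, 346]) cube([299, 307, 40]);
translate([18, 18, 0]) cylinder(h = 346, r = 18);
translate([281, 18, 0]) cylinder(h = 346, r = 18);
translate([18, 289, 0]) cylinder(h = 346, r = 18);
translate([281, 289, 0]) cylinder(h = 346, r = 18);


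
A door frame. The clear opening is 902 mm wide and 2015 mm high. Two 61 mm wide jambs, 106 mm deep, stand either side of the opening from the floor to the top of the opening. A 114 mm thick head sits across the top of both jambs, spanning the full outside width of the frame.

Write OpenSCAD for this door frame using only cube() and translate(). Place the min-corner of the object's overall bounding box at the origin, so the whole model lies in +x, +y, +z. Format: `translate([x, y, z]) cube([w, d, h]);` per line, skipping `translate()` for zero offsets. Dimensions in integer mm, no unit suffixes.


cube([61, 106, 2015]);
translate([963, 0, 0]) cube([61, 106, 2015]);
translate([0, 0, 2015]) cube([1024, 106, 114]);


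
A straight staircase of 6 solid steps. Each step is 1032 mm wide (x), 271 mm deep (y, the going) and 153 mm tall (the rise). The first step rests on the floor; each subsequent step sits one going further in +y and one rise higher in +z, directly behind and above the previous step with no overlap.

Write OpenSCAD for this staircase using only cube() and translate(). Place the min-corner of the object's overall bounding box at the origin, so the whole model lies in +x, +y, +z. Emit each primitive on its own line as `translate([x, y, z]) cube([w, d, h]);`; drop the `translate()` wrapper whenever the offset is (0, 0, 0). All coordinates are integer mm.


cube([1032, 271, 153]);
translate([0, 271, 153]) cube([1032, 271, 153]);
translate([0, 542, 306]) cube([1032, 271, 153]);
translate([0, 813, 459]) cube([1032, 271, 153]);
translate([0, 1084, 612]) cube([1032, 271, 153]);
translate([0, 1355, 765]) cube([1032, 271, 153]);


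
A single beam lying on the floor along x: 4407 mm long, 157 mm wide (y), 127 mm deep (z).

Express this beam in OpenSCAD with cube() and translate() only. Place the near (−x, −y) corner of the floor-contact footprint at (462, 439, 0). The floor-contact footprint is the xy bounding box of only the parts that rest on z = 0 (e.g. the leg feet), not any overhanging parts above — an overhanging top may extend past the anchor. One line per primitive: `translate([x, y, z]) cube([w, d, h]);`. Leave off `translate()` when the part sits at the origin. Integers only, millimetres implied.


translate([462, 439, 0]) cube([4407, 157, 127]);


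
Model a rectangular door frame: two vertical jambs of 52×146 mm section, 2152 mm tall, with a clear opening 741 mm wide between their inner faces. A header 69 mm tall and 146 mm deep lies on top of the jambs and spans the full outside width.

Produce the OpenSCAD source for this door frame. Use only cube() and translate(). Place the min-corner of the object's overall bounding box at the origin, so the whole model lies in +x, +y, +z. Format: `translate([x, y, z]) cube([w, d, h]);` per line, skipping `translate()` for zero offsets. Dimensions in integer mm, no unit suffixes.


cube([52, 146, 2152]);
translate([793, 0, 0]) cube([52, 146, 2152]);
translate([0, 0, 2152]) cube([845, 146, 69]);


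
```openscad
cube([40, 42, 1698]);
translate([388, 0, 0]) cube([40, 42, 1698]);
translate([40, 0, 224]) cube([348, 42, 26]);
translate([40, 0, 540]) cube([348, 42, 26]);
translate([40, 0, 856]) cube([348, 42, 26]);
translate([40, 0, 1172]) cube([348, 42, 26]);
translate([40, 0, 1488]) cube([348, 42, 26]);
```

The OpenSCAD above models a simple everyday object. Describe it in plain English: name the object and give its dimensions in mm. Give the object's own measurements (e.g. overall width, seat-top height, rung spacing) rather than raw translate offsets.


A straight ladder. Two 40×42 mm vertical rails, 1698 mm tall, stand 428 mm apart (outside-to-outside) with their front faces coplanar on the −y side. 5 rungs, each 42 mm deep and 26 mm tall, span between the inner faces of the rails, front faces flush with the rails. The lowest rung's underside is at z = 224 mm and rungs are spaced 316 mm apart (underside to underside).


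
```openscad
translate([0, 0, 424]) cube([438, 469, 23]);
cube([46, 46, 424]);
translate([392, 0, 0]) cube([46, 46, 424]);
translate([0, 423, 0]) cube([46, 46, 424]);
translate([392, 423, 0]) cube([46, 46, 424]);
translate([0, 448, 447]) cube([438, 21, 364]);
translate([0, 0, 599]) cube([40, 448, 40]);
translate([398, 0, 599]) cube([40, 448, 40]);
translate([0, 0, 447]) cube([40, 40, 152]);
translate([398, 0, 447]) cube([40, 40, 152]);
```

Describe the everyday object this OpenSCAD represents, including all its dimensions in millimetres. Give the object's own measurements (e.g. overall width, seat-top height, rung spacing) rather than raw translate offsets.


A chair. The seat is a 438×469×23 mm slab with its top at z = 447 mm, on four 46×46 mm corner legs (flush with the seat edges, standing on z = 0). A flat backrest 21 mm thick, 364 mm tall, spans the full seat width and rises from the seat top along its +y edge, rear face flush with the rear of the seat. Two armrests of 40×40 mm section run along each side from the seat's front edge to the front of the backrest, top faces 192 mm above the seat top and outer faces flush with the seat's x-edges; a 40×40 mm post under the front of each armrest stands on the seat at the front corner.


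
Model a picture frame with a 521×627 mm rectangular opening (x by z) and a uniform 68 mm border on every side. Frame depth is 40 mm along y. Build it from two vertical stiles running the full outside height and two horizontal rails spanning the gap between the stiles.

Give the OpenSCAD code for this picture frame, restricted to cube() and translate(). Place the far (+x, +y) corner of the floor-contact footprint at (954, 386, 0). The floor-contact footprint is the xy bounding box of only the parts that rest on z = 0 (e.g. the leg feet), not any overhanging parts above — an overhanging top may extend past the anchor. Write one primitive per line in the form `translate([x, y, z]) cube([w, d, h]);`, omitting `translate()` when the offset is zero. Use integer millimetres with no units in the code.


translate([297, 346, 0]) cube([68, 40, 763]);
translate([886, 346, 0]) cube([68, 40, 763]);
translate([365, 346, 0]) cube([521, 40, 68]);
translate([365, 346, 695]) cube([521, 40, 68]);


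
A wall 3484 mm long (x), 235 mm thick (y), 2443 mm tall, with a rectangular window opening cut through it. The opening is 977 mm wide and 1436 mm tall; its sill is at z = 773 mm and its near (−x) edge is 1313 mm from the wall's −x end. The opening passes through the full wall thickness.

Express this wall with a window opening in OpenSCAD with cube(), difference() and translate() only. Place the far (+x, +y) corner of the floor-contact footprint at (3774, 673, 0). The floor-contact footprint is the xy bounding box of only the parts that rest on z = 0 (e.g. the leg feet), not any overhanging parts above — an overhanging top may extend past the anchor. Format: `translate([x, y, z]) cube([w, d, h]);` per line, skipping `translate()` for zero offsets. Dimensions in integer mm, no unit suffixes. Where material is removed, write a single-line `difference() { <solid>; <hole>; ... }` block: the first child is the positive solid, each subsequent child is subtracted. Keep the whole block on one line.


difference() { translate([290, 438, 0]) cube([3484, 235, 2443]); translate([1603, 438, 773]) cube([977, 235, 1436]); }


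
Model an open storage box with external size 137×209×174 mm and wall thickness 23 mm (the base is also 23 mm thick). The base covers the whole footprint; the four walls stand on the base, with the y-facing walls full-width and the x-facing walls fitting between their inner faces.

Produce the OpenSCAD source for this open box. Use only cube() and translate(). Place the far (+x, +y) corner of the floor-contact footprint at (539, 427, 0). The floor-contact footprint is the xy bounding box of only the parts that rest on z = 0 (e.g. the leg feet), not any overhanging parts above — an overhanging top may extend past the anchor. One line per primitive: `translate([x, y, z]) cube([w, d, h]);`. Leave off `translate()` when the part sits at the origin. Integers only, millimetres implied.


translate([402, 218, 0]) cube([137, 209, 23]);
translate([402, 218, 23]) cube([137, 23, 151]);
translate([402, 404, 23]) cube([137, 23, 151]);
translate([402, 241, 23]) cube([23, 163, 151]);
translate([516, 241, 23]) cube([23, 163, 151]);


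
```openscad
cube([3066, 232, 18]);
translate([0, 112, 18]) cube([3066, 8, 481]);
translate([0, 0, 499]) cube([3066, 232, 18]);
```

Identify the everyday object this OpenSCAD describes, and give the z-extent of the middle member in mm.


An I-beam. The web height is 481 mm.

Two wide flanges with a thin centred web — an I-beam. Overall 517 mm minus two 18 mm flanges gives a web of 517 − 2·18 = 481 mm.


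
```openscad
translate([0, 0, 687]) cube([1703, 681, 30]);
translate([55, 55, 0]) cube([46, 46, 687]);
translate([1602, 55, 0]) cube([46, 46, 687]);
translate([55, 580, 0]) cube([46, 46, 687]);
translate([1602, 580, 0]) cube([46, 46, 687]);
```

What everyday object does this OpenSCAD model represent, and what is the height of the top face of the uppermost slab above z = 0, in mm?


A table. The table height is 717 mm.

A 1703×681×30 slab sits at z = 687 on four 46 mm square posts — a table. The top surface is at 687 + 30 = 717 mm.


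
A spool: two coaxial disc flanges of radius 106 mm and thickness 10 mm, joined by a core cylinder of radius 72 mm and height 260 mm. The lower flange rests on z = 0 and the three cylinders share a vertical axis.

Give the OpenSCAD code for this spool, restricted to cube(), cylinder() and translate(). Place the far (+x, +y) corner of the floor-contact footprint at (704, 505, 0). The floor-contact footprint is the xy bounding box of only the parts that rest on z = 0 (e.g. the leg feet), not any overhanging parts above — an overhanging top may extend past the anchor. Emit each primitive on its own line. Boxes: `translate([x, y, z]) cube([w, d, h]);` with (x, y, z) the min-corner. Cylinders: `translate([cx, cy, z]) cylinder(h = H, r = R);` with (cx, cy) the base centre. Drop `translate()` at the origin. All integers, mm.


translate([598, 399, 0]) cylinder(h = 10, r = 106);
translate([598, 399, 10]) cylinder(h = 260, r = 72);
translate([598, 399, 270]) cylinder(h = 10, r = 106);


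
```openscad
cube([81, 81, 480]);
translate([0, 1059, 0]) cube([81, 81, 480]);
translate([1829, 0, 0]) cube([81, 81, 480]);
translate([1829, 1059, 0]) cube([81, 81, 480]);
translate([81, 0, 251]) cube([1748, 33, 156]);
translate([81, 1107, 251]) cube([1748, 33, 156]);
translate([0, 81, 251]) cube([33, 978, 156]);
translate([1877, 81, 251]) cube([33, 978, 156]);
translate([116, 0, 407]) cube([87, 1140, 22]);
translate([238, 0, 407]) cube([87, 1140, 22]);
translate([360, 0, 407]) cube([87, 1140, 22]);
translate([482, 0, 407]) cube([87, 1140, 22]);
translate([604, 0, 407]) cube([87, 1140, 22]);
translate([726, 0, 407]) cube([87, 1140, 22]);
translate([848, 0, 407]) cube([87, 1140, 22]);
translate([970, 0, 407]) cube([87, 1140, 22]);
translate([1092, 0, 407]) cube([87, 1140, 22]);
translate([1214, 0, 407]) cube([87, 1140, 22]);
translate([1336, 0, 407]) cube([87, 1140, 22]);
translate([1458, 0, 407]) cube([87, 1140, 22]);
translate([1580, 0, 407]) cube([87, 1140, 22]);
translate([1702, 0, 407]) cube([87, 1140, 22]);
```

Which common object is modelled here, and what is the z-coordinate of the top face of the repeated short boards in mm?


A bed frame. The slat-top height is 429 mm.

Four posts, four rails, and a row of slats — a bed frame. Slats sit on the rails at z = 251 + 156 = 407; with slat thickness 22, the top is 429 mm.


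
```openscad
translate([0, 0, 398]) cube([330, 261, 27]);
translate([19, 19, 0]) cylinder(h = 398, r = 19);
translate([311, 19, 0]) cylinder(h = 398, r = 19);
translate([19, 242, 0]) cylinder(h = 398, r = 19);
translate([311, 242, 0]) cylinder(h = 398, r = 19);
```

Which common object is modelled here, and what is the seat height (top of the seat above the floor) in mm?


A stool. The seat height is 425 mm.

A 330×261×27 slab at z = 398 on four corner cylinders — a stool. The seat top is 398 + 27 = 425 mm.


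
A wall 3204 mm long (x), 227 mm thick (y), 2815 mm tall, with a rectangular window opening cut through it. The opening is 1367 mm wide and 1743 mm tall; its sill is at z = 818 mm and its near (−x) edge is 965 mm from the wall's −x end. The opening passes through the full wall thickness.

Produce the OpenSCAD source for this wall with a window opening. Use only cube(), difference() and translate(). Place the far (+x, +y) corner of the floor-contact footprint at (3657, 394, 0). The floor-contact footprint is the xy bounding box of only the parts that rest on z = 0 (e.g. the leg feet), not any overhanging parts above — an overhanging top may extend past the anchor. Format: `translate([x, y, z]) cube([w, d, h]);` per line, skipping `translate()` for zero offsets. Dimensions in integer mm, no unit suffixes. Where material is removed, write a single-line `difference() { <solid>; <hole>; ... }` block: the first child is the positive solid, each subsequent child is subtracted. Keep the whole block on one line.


difference() { translate([453, 167, 0]) cube([3204, 227, 2815]); translate([1418, 167, 818]) cube([1367, 227, 1743]); }


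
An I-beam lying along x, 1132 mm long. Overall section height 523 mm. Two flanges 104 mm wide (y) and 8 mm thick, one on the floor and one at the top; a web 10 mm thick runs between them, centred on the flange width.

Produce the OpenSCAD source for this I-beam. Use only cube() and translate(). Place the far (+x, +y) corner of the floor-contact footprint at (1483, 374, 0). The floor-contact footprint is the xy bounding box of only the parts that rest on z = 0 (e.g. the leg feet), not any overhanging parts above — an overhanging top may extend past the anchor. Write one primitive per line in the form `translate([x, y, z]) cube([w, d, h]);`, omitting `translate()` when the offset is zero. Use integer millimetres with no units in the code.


translate([351, 270, 0]) cube([1132, 104, 8]);
translate([351, 317, 8]) cube([1132, 10, 507]);
translate([351, 270, 515]) cube([1132, 104, 8]);


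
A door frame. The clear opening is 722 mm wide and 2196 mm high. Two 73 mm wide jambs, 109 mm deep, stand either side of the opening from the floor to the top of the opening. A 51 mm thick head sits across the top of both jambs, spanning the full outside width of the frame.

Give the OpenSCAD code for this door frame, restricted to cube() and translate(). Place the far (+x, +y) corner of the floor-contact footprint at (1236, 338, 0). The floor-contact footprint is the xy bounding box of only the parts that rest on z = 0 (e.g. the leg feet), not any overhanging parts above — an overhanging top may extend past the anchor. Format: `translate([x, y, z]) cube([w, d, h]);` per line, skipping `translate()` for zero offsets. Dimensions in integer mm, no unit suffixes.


translate([368, 229, 0]) cube([73, 109, 2196]);
translate([1163, 229, 0]) cube([73, 109, 2196]);
translate([368, 229, 2196]) cube([868, 109, 51]);


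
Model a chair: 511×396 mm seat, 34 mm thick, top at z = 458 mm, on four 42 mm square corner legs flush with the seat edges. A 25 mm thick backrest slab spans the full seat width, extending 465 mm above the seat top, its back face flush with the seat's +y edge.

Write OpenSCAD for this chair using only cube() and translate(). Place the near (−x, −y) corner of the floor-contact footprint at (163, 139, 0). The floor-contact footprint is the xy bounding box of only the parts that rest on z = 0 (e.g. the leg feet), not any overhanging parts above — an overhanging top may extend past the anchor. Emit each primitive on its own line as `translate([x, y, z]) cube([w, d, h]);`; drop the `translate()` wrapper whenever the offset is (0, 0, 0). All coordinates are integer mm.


// leg_h = 458 - 34 = 424
translate([163, 139, 424]) cube([511, 396, 34]);
translate([163, 139, 0]) cube([42, 42, 424]);
translate([632, 139, 0]) cube([42, 42, 424]);
translate([163, 493, 0]) cube([42, 42, 424]);
translate([632, 493, 0]) cube([42, 42, 424]);
translate([163, 510, 458]) cube([511, 25, 465]);


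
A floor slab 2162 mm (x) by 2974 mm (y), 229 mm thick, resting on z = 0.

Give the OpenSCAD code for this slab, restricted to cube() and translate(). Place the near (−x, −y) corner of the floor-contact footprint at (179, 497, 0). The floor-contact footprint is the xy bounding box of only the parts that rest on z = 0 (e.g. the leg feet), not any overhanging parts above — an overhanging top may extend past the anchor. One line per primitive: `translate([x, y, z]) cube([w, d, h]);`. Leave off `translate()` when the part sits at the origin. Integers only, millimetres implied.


translate([179, 497, 0]) cube([2162, 2974, 229]);


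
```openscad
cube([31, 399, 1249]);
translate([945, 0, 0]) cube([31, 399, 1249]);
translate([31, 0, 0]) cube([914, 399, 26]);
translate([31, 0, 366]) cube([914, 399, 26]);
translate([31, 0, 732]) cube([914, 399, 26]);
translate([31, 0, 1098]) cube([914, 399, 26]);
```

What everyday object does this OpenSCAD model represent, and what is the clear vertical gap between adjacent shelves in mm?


A bookshelf. The clear shelf gap is 340 mm.

Two tall side panels with 4 horizontal boards between them — a bookshelf. The first two shelf undersides are at z = 0 and z = 366; with shelf thickness 26, the clear gap is 366 − 0 − 26 = 340 mm.


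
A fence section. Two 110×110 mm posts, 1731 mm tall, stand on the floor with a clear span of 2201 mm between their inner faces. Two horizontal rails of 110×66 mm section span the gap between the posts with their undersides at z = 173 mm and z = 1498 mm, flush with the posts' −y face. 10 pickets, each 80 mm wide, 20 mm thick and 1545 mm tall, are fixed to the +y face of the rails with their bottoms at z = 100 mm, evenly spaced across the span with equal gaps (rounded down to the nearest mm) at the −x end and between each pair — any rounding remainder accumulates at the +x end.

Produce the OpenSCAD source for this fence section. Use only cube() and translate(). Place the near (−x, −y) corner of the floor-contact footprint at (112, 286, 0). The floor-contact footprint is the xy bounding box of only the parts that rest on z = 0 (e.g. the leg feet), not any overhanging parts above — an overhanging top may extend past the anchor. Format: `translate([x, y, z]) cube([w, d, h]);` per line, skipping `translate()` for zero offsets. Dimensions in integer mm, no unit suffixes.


translate([112, 286, 0]) cube([110, 110, 1731]);
translate([2423, 286, 0]) cube([110, 110, 1731]);
translate([222, 286, 173]) cube([2201, 110, 66]);
translate([222, 286, 1498]) cube([2201, 110, 66]);
translate([349, 396, 100]) cube([80, 20, 1545]);
translate([556, 396, 100]) cube([80, 20, 1545]);
translate([763, 396, 100]) cube([80, 20, 1545]);
translate([970, 396, 100]) cube([80, 20, 1545]);
translate([1177, 396, 100]) cube([80, 20, 1545]);
translate([1384, 396, 100]) cube([80, 20, 1545]);
translate([1591, 396, 100]) cube([80, 20, 1545]);
translate([1798, 396, 100]) cube([80, 20, 1545]);
translate([2005, 396, 100]) cube([80, 20, 1545]);
translate([2212, 396, 100]) cube([80, 20, 1545]);


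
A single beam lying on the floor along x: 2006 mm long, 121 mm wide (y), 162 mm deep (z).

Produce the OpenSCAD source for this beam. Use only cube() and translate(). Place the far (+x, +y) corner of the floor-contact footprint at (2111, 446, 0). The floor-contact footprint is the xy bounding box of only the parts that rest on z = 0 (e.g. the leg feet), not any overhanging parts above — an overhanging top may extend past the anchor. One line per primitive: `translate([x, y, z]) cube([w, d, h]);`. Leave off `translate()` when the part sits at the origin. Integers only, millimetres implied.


translate([105, 325, 0]) cube([2006, 121, 162]);


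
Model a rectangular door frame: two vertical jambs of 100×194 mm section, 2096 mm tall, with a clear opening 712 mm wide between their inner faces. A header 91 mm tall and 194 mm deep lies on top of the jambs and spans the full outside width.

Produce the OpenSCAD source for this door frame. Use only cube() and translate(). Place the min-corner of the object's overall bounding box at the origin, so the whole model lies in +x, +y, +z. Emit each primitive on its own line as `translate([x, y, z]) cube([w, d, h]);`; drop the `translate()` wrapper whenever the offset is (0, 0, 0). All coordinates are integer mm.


cube([100, 194, 2096]);
translate([812, 0, 0]) cube([100, 194, 2096]);
translate([0, 0, 2096]) cube([912, 194, 91]);


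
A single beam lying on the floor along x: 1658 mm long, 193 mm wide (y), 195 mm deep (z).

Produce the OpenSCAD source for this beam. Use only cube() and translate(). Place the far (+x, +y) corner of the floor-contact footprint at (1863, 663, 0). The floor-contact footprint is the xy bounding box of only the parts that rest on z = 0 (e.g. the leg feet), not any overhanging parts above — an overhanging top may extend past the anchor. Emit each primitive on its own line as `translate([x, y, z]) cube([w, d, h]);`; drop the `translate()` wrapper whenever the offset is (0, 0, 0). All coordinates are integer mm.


translate([205, 470, 0]) cube([1658, 193, 195]);
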